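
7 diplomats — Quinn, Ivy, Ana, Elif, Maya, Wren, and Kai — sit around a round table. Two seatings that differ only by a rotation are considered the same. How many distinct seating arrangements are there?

Fix one person's seat to break rotational symmetry; the remaining 6 people can be arranged in (6)! = 720 ways.

720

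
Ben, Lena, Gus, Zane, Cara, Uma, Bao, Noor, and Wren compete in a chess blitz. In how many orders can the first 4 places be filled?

This is an ordered selection of 4 from 9: P(9,4).
That gives 9 × 8 × 7 × 6 = 3024.

3024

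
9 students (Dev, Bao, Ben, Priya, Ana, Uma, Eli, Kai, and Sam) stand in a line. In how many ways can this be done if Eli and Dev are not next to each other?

Of the 9! = 362880 arrangements, those with Eli and Dev adjacent number 2 × 8! = 80640 (treat the pair as a block with 2 internal orders).
Complementary counting: 362880 − 80640 = 282240.

282240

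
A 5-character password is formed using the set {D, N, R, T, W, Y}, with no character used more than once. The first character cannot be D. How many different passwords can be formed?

600

The first character has 6−1 = 5 choices (anything except D).
The remaining 4 characters are filled from the other 5 symbols without repetition: 5 × 4 × 3 × 2 = 120.
Total: 5 × 120 = 600.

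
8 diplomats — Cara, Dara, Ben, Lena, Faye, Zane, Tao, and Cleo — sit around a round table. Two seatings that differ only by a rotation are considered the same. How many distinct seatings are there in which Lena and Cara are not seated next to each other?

3600

All circular seatings of 8 people number (7)! = 5040.
Seatings with Lena beside Cara: treat them as a block with 2 internal orders, giving 2 × (6)! = 1440.
Subtracting, 5040 − 1440 = 3600.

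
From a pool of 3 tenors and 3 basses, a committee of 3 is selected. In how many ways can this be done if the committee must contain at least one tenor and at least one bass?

Unrestricted: C(6,3) = 20 ways to pick any 3 of the 6.
Subtract selections that omit an entire group: no tenors → C(3,3) = 1; no basses → C(3,3) = 1.
Both groups omitted at once is impossible, so 20 − 2 = 18.

18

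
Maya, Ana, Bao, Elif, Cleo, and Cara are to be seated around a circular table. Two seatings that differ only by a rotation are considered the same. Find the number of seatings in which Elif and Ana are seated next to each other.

Glue Elif and Ana into a block (2 internal orders). Seating 5 units around a circle gives (4)! arrangements.
So 2 × (4)! = 2 × 24 = 48.

48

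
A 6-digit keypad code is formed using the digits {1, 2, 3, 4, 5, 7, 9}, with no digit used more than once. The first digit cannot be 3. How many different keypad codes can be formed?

4320

The first digit has 7−1 = 6 choices (anything except 3).
The remaining 5 digits are filled from the other 6 symbols without repetition: 6 × 5 × 4 × 3 × 2 = 720.
Total: 6 × 720 = 4320.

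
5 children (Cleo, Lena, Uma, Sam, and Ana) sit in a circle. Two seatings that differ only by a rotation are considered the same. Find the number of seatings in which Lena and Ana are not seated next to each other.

All circular seatings of 5 people number (4)! = 24.
Seatings with Lena beside Ana: treat them as a block with 2 internal orders, giving 2 × (3)! = 12.
Subtracting, 24 − 12 = 12.

12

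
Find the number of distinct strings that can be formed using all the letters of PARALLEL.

3360

PARALLEL has 8 letters with A appearing twice and L appearing 3 times.
So there are 8! / (3!·2!) = 3360 distinguishable arrangements.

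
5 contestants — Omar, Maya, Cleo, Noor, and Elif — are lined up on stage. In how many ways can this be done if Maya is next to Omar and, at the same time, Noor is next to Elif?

24

Treat {Maya,Omar} as one block (2 orders) and {Noor,Elif} as another (2 orders).
That leaves 3 units to arrange: 2 × 2 × 3! = 4 × 6 = 24.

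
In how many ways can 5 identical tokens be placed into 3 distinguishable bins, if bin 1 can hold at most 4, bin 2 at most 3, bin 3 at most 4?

Ignoring the caps, the number of non-negative solutions to x_1+…+x_3 = 5 is C(7,2) = 21.
Subtract solutions that violate a single cap (substitute x_i' = x_i − (cap_i+1)): x_1 ≥ 5 gives C(2,2) = 1; x_2 ≥ 4 gives C(3,2) = 3; x_3 ≥ 5 gives C(2,2) = 1. Together 5.
No two caps can be exceeded simultaneously, so the pair terms are all 0.
By inclusion–exclusion the count is 21 − 5 + 0 = 16.

16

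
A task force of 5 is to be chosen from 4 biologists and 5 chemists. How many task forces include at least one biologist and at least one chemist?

125

With no constraint there are C(9,5) = 126 possible selections.
Subtract selections that omit an entire group: no biologists → C(5,5) = 1; no chemists → C(4,5) = 0.
Both groups omitted at once is impossible, so 126 − 1 = 125.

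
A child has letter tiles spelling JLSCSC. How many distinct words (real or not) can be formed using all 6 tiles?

180

The 6 letters of JLSCSC have repeats: C appearing twice and S appearing twice.
Dividing 6! = 720 by 2!·2! = 4 for the repeated letters gives 180.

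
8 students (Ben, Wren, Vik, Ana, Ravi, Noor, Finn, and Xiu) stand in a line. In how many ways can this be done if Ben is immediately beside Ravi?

Glue Ben and Ravi into one block (2 internal orders), leaving 7 units to arrange in a row.
That gives 2 × 7! = 2 × 5040 = 10080.

10080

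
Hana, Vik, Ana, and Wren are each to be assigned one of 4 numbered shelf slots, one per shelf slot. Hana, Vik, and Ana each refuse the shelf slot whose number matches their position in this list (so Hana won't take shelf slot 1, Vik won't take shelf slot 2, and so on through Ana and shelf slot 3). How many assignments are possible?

Let Aᵢ (for i ∈ {1, 2, 3}) be the placements that put person i in their forbidden shelf slot. Any j of these fix j positions, leaving (4−j)! ways to fill the rest, and there are C(3,j) ways to pick which j.
By inclusion–exclusion, the number of valid placements is Σ_{j=0}^{3} (−1)^j C(3,j)·(4−j)!.
Computing: 24 − 18 + 6 − 1 = 11.

11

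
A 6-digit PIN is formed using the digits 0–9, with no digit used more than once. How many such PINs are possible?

151200

This is a permutation of 6 out of 10: P(10,6) = 10!/4!.
10 × 9 × 8 × 7 × 6 × 5 = 151200.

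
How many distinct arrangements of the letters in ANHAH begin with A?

Fix A in the first position and arrange the remaining 4 letters.
Those 4 letters have H appearing twice, giving (4)!/(2!) = 12.

12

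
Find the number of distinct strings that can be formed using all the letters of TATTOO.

60

TATTOO has 6 letters with O appearing twice and T appearing 3 times.
The number of distinct arrangements is 6!/(3!·2!) = 720/12 = 60.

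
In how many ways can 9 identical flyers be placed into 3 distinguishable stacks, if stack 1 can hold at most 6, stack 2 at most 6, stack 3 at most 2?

15

Without the upper bounds there are C(11,2) = 55 ways to split 9 among 3 stacks.
Subtract solutions that violate a single cap (substitute x_i' = x_i − (cap_i+1)): x_1 ≥ 7 gives C(4,2) = 6; x_2 ≥ 7 gives C(4,2) = 6; x_3 ≥ 3 gives C(8,2) = 28. Together 40.
No two caps can be exceeded simultaneously, so the pair terms are all 0.
By inclusion–exclusion the count is 55 − 40 + 0 = 15.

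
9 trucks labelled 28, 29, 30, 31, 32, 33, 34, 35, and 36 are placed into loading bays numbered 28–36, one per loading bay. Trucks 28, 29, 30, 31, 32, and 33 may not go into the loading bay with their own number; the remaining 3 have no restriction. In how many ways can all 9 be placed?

Let Aᵢ (for 28 ≤ i ≤ 33) be the placements that put truck i in its forbidden loading bay. Any j of these fix j positions, leaving (9−j)! ways to fill the rest, and there are C(6,j) ways to pick which j.
By inclusion–exclusion, the number of valid placements is Σ_{j=0}^{6} (−1)^j C(6,j)·(9−j)!.
Computing: 362880 − 241920 + 75600 − 14400 + 1800 − 144 + 6 = 183822.

183822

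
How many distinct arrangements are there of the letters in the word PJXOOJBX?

PJXOOJBX has 8 letters with J appearing twice, O appearing twice, and X appearing twice.
The number of distinct arrangements is 8!/(2!·2!·2!) = 40320/8 = 5040.

5040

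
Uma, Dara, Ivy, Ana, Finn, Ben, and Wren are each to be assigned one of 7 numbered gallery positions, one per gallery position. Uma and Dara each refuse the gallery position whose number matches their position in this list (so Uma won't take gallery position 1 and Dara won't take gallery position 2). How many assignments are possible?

Let Aᵢ (for i ∈ {1, 2}) be the placements that put person i in their forbidden gallery position. Any j of these fix j positions, leaving (7−j)! ways to fill the rest, and there are C(2,j) ways to pick which j.
By inclusion–exclusion, the number of valid placements is Σ_{j=0}^{2} (−1)^j C(2,j)·(7−j)!.
Computing: 5040 − 1440 + 120 = 3720.

3720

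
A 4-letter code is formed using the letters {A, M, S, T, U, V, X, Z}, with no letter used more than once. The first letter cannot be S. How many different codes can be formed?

1470

The first letter has 8−1 = 7 choices (anything except S).
The remaining 3 letters are filled from the other 7 symbols without repetition: 7 × 6 × 5 = 210.
Total: 7 × 210 = 1470.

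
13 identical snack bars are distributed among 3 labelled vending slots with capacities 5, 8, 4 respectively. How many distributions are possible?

Without the upper bounds there are C(15,2) = 105 ways to split 13 among 3 vending slots.
Subtract solutions that violate a single cap (substitute x_i' = x_i − (cap_i+1)): x_1 ≥ 6 gives C(9,2) = 36; x_2 ≥ 9 gives C(6,2) = 15; x_3 ≥ 5 gives C(10,2) = 45. Together 96.
Add back pairs where two caps are both exceeded: 0 + 6 + 0 = 6.
By inclusion–exclusion the count is 105 − 96 + 6 = 15.

15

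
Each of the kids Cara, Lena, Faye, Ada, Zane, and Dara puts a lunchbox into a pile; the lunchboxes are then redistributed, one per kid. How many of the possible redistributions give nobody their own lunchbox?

Let Aᵢ be the assignments in which kid i gets their own lunchbox. We want the size of the complement of A₁∪…∪A_6.
By inclusion–exclusion this is Σ_{j=0}^{6} (−1)^j C(6,j)·(6−j)!.
Computing: 720 − 720 + 360 − 120 + 30 − 6 + 1 = 265.

265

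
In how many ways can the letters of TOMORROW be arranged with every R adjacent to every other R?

840

Treat the 2 copies of R as a single block. The multiset to arrange is then {RR, M, O, O, O, T, W}, 7 items in all.
That gives (7)!/(3!) = 840 arrangements.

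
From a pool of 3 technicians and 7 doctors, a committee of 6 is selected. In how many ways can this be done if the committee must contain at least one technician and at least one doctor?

203

Unrestricted: C(10,6) = 210 ways to pick any 6 of the 10.
Subtract selections that omit an entire group: no technicians → C(7,6) = 7; no doctors → C(3,6) = 0.
Both groups omitted at once is impossible, so 210 − 7 = 203.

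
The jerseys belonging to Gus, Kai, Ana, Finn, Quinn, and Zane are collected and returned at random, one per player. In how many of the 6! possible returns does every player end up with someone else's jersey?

Count assignments avoiding every fixed point. For any j of the 6 players fixed to their old jersey, the other 6−j can be arranged in (6−j)! ways.
By inclusion–exclusion this is Σ_{j=0}^{6} (−1)^j C(6,j)·(6−j)!.
Computing: 720 − 720 + 360 − 120 + 30 − 6 + 1 = 265.

265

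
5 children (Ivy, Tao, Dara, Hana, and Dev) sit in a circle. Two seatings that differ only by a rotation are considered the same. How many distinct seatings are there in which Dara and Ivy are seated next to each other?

12

Glue Dara and Ivy into a block (2 internal orders). Seating 4 units around a circle gives (3)! arrangements.
So 2 × (3)! = 2 × 6 = 12.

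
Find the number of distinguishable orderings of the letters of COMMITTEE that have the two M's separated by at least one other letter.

35280

Total arrangements of COMMITTEE: 9!/(2!·2!·2!) = 45360.
If the two M's are adjacent, glue them into one block, leaving 8 items to arrange: (8)!/(2!·2!) = 10080 ways.
Subtracting, 45360 − 10080 = 35280 arrangements keep the M's apart.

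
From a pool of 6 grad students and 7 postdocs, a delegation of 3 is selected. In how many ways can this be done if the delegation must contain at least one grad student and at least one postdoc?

231

Unrestricted: C(13,3) = 286 ways to pick any 3 of the 13.
Selections missing a whole group: no grad students → C(7,3) = 35; no postdocs → C(6,3) = 20.
Both groups omitted at once is impossible, so 286 − 55 = 231.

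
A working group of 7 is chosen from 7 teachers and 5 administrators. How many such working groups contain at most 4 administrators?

771

Split by how many administrators are chosen (0 through 4).
Sum: C(5,0)·C(7,7) + C(5,1)·C(7,6) + C(5,2)·C(7,5) + C(5,3)·C(7,4) + C(5,4)·C(7,3) = 1 + 35 + 210 + 350 + 175 = 771.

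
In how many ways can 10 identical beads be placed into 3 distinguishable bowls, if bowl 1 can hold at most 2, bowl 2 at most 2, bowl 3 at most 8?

6

By stars and bars, unrestricted non-negative solutions to x_1+…+x_3 = 10 number C(10+2,2) = 66.
Subtract solutions that violate a single cap (substitute x_i' = x_i − (cap_i+1)): x_1 ≥ 3 gives C(9,2) = 36; x_2 ≥ 3 gives C(9,2) = 36; x_3 ≥ 9 gives C(3,2) = 3. Together 75.
Add back pairs where two caps are both exceeded: 15 + 0 + 0 = 15.
By inclusion–exclusion the count is 66 − 75 + 15 = 6.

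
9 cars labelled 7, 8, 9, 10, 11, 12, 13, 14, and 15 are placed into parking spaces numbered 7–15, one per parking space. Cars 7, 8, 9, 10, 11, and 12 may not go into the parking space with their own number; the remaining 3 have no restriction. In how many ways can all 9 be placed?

183822

Let Aᵢ (for 7 ≤ i ≤ 12) be the placements that put car i in its forbidden parking space. Any j of these fix j positions, leaving (9−j)! ways to fill the rest, and there are C(6,j) ways to pick which j.
By inclusion–exclusion, the number of valid placements is Σ_{j=0}^{6} (−1)^j C(6,j)·(9−j)!.
Computing: 362880 − 241920 + 75600 − 14400 + 1800 − 144 + 6 = 183822.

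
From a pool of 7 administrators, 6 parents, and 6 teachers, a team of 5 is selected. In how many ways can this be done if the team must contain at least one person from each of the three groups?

8295

Unrestricted: C(19,5) = 11628 ways to pick any 5 of the 19.
Selections missing a whole group: no administrators → C(12,5) = 792; no parents → C(13,5) = 1287; no teachers → C(13,5) = 1287.
Add back selections omitting two groups (i.e. drawn from a single group): C(7,5) + C(6,5) + C(6,5) = 33.
By inclusion–exclusion: 11628 − 3366 + 33 = 8295.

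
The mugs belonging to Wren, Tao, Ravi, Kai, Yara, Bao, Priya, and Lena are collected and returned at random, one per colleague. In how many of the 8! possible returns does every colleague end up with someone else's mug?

This is the derangement count D_8: permutations of 8 items with no fixed point.
By inclusion–exclusion this is Σ_{j=0}^{8} (−1)^j C(8,j)·(8−j)!.
Computing: 40320 − 40320 + 20160 − 6720 + 1680 − 336 + 56 − 8 + 1 = 14833.

14833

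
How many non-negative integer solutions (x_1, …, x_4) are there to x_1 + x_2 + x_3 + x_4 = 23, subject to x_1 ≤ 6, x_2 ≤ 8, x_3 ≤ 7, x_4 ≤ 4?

Ignoring the caps, the number of non-negative solutions to x_1+…+x_4 = 23 is C(26,3) = 2600.
Subtract solutions that violate a single cap (substitute x_i' = x_i − (cap_i+1)): x_1 ≥ 7 gives C(19,3) = 969; x_2 ≥ 9 gives C(17,3) = 680; x_3 ≥ 8 gives C(18,3) = 816; x_4 ≥ 5 gives C(21,3) = 1330. Together 3795.
Add back pairs where two caps are both exceeded: 120 + 165 + 364 + 84 + 220 + 286 = 1239.
Subtract triples: 0 + 10 + 20 + 4 = 34.
By inclusion–exclusion the count is 2600 − 3795 + 1239 − 34 = 10.

10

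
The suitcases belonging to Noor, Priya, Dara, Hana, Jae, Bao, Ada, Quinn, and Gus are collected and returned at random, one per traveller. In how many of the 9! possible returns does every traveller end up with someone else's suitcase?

Count assignments avoiding every fixed point. For any j of the 9 travellers fixed to their own suitcase, the other 9−j can be arranged in (9−j)! ways.
By inclusion–exclusion this is Σ_{j=0}^{9} (−1)^j C(9,j)·(9−j)!.
Computing: 362880 − 362880 + 181440 − 60480 + 15120 − 3024 + 504 − 72 + 9 − 1 = 133496.

133496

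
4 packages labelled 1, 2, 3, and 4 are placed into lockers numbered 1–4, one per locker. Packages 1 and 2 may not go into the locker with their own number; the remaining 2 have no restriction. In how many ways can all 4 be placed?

Let Aᵢ (for i ∈ {1, 2}) be the placements that put package i in its forbidden locker. Any j of these fix j positions, leaving (4−j)! ways to fill the rest, and there are C(2,j) ways to pick which j.
By inclusion–exclusion, the number of valid placements is Σ_{j=0}^{2} (−1)^j C(2,j)·(4−j)!.
Computing: 24 − 12 + 2 = 14.

14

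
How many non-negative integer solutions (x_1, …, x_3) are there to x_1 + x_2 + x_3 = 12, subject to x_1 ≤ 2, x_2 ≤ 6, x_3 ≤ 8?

12

Ignoring the caps, the number of non-negative solutions to x_1+…+x_3 = 12 is C(14,2) = 91.
Subtract solutions that violate a single cap (substitute x_i' = x_i − (cap_i+1)): x_1 ≥ 3 gives C(11,2) = 55; x_2 ≥ 7 gives C(7,2) = 21; x_3 ≥ 9 gives C(5,2) = 10. Together 86.
Add back pairs where two caps are both exceeded: 6 + 1 + 0 = 7.
By inclusion–exclusion the count is 91 − 86 + 7 = 12.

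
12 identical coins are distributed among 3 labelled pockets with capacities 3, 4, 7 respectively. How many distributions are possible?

6

By stars and bars, unrestricted non-negative solutions to x_1+…+x_3 = 12 number C(12+2,2) = 91.
Subtract solutions that violate a single cap (substitute x_i' = x_i − (cap_i+1)): x_1 ≥ 4 gives C(10,2) = 45; x_2 ≥ 5 gives C(9,2) = 36; x_3 ≥ 8 gives C(6,2) = 15. Together 96.
Add back pairs where two caps are both exceeded: 10 + 1 + 0 = 11.
By inclusion–exclusion the count is 91 − 96 + 11 = 6.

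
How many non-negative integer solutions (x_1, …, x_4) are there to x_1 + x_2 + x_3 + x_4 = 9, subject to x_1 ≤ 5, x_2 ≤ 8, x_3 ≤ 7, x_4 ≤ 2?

112

Without the upper bounds there are C(12,3) = 220 ways to split 9 among 4 variables.
Subtract solutions that violate a single cap (substitute x_i' = x_i − (cap_i+1)): x_1 ≥ 6 gives C(6,3) = 20; x_2 ≥ 9 gives C(3,3) = 1; x_3 ≥ 8 gives C(4,3) = 4; x_4 ≥ 3 gives C(9,3) = 84. Together 109.
Add back pairs where two caps are both exceeded: 0 + 0 + 1 + 0 + 0 + 0 = 1.
By inclusion–exclusion the count is 220 − 109 + 1 = 112.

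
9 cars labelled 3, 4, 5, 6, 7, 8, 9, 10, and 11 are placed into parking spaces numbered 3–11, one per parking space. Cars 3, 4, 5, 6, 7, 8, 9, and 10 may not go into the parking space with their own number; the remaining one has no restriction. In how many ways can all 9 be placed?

148329

Let Aᵢ (for 3 ≤ i ≤ 10) be the placements that put car i in its forbidden parking space. Any j of these fix j positions, leaving (9−j)! ways to fill the rest, and there are C(8,j) ways to pick which j.
By inclusion–exclusion, the number of valid placements is Σ_{j=0}^{8} (−1)^j C(8,j)·(9−j)!.
Computing: 362880 − 322560 + 141120 − 40320 + 8400 − 1344 + 168 − 16 + 1 = 148329.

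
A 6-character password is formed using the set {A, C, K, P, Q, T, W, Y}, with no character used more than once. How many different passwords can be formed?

20160

With no repetition, fill the 6 characters in order: 8 choices, then 7, down to 3.
That product is 8 × 7 × 6 × 5 × 4 × 3 = 20160.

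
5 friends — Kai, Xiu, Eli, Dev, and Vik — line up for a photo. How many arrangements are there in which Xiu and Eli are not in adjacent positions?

There are 5! = 120 arrangements in all. If Xiu and Eli are adjacent, merging them into one block gives 2·(4)! = 48 arrangements.
So 120 − 48 = 72 arrangements keep them apart.

72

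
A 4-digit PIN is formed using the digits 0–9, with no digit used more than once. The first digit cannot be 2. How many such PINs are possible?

The first digit has 10−1 = 9 choices (anything except 2).
The remaining 3 digits are filled from the other 9 symbols without repetition: 9 × 8 × 7 = 504.
Total: 9 × 504 = 4536.

4536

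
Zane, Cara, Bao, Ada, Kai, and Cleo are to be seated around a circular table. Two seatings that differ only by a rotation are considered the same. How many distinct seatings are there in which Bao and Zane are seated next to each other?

Treat {Bao, Zane} as one unit (2 internal orders) and seat the resulting 5 units around the table: (4)! circular arrangements.
So 2 × (4)! = 2 × 24 = 48.

48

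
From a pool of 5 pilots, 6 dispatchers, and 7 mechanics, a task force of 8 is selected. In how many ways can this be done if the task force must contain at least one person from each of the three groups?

41811

Unrestricted: C(18,8) = 43758 ways to pick any 8 of the 18.
Selections missing a whole group: no pilots → C(13,8) = 1287; no dispatchers → C(12,8) = 495; no mechanics → C(11,8) = 165.
Add back selections omitting two groups (i.e. drawn from a single group): C(5,8) + C(6,8) + C(7,8) = 0.
By inclusion–exclusion: 43758 − 1947 + 0 = 41811.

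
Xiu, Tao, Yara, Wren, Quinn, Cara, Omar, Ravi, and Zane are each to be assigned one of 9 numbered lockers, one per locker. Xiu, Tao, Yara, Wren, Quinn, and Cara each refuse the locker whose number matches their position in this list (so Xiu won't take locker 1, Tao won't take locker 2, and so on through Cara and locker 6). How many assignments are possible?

Let Aᵢ (for 1 ≤ i ≤ 6) be the placements that put person i in their forbidden locker. Any j of these fix j positions, leaving (9−j)! ways to fill the rest, and there are C(6,j) ways to pick which j.
By inclusion–exclusion, the number of valid placements is Σ_{j=0}^{6} (−1)^j C(6,j)·(9−j)!.
Computing: 362880 − 241920 + 75600 − 14400 + 1800 − 144 + 6 = 183822.

183822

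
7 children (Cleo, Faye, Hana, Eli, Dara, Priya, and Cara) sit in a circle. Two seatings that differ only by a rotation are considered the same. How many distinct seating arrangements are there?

Seat Cleo anywhere (absorbing the rotational symmetry), then permute the other 6: (6)! = 720.

720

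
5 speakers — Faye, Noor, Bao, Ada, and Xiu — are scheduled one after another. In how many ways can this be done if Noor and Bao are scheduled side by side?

48

Glue Noor and Bao into one block (2 internal orders), leaving 4 units to arrange in a row.
That gives 2 × 4! = 2 × 24 = 48.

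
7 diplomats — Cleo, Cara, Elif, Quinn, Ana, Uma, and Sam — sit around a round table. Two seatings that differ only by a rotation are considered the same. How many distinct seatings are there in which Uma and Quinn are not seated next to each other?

480

All circular seatings of 7 people number (6)! = 720.
Seatings with Uma beside Quinn: treat them as a block with 2 internal orders, giving 2 × (5)! = 240.
Subtracting, 720 − 240 = 480.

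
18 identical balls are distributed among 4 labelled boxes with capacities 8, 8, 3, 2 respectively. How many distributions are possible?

Ignoring the caps, the number of non-negative solutions to x_1+…+x_4 = 18 is C(21,3) = 1330.
Subtract solutions that violate a single cap (substitute x_i' = x_i − (cap_i+1)): x_1 ≥ 9 gives C(12,3) = 220; x_2 ≥ 9 gives C(12,3) = 220; x_3 ≥ 4 gives C(17,3) = 680; x_4 ≥ 3 gives C(18,3) = 816. Together 1936.
Add back pairs where two caps are both exceeded: 1 + 56 + 84 + 56 + 84 + 364 = 645.
Subtract triples: 0 + 0 + 10 + 10 = 20.
By inclusion–exclusion the count is 1330 − 1936 + 645 − 20 = 19.

19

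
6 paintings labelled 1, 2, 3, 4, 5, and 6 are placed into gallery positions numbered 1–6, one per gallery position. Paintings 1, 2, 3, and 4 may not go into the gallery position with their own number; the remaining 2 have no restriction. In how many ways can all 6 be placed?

Let Aᵢ (for 1 ≤ i ≤ 4) be the placements that put painting i in its forbidden gallery position. Any j of these fix j positions, leaving (6−j)! ways to fill the rest, and there are C(4,j) ways to pick which j.
By inclusion–exclusion, the number of valid placements is Σ_{j=0}^{4} (−1)^j C(4,j)·(6−j)!.
Computing: 720 − 480 + 144 − 24 + 2 = 362.

362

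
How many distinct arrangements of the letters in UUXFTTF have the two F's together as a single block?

Treat the 2 copies of F as a single block. The multiset to arrange is then {FF, T, T, U, U, X}, 6 items in all.
That gives (6)!/(2!·2!) = 180 arrangements.

180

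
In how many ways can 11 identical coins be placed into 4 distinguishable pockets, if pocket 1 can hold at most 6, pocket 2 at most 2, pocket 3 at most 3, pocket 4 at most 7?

65

By stars and bars, unrestricted non-negative solutions to x_1+…+x_4 = 11 number C(11+3,3) = 364.
Subtract solutions that violate a single cap (substitute x_i' = x_i − (cap_i+1)): x_1 ≥ 7 gives C(7,3) = 35; x_2 ≥ 3 gives C(11,3) = 165; x_3 ≥ 4 gives C(10,3) = 120; x_4 ≥ 8 gives C(6,3) = 20. Together 340.
Add back pairs where two caps are both exceeded: 4 + 1 + 0 + 35 + 1 + 0 = 41.
By inclusion–exclusion the count is 364 − 340 + 41 = 65.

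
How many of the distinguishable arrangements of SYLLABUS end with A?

Fix A in the last position and arrange the remaining 7 letters.
Those 7 letters have L appearing twice and S appearing twice, giving (7)!/(2!·2!) = 1260.

1260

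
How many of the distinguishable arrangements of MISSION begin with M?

With the first slot taken by M, it remains to arrange the other 6 letters (ISSION).
Those 6 letters have I appearing twice and S appearing twice, giving (6)!/(2!·2!) = 180.

180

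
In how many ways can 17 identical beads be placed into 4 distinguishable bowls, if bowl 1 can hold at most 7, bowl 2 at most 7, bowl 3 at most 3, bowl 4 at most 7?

Ignoring the caps, the number of non-negative solutions to x_1+…+x_4 = 17 is C(20,3) = 1140.
Subtract solutions that violate a single cap (substitute x_i' = x_i − (cap_i+1)): x_1 ≥ 8 gives C(12,3) = 220; x_2 ≥ 8 gives C(12,3) = 220; x_3 ≥ 4 gives C(16,3) = 560; x_4 ≥ 8 gives C(12,3) = 220. Together 1220.
Add back pairs where two caps are both exceeded: 4 + 56 + 4 + 56 + 4 + 56 = 180.
By inclusion–exclusion the count is 1140 − 1220 + 180 = 100.

100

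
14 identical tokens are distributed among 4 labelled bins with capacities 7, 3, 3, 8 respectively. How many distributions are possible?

80

Ignoring the caps, the number of non-negative solutions to x_1+…+x_4 = 14 is C(17,3) = 680.
Subtract solutions that violate a single cap (substitute x_i' = x_i − (cap_i+1)): x_1 ≥ 8 gives C(9,3) = 84; x_2 ≥ 4 gives C(13,3) = 286; x_3 ≥ 4 gives C(13,3) = 286; x_4 ≥ 9 gives C(8,3) = 56. Together 712.
Add back pairs where two caps are both exceeded: 10 + 10 + 0 + 84 + 4 + 4 = 112.
By inclusion–exclusion the count is 680 − 712 + 112 = 80.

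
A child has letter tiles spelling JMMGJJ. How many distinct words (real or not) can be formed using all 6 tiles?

60

Letter multiplicities in JMMGJJ: G×1, J×3, M×2.
Dividing 6! = 720 by 3!·2! = 12 for the repeated letters gives 60.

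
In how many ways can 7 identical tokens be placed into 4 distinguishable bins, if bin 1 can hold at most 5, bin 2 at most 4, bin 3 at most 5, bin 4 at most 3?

Ignoring the caps, the number of non-negative solutions to x_1+…+x_4 = 7 is C(10,3) = 120.
Subtract solutions that violate a single cap (substitute x_i' = x_i − (cap_i+1)): x_1 ≥ 6 gives C(4,3) = 4; x_2 ≥ 5 gives C(5,3) = 10; x_3 ≥ 6 gives C(4,3) = 4; x_4 ≥ 4 gives C(6,3) = 20. Together 38.
No two caps can be exceeded simultaneously, so the pair terms are all 0.
By inclusion–exclusion the count is 120 − 38 + 0 = 82.

82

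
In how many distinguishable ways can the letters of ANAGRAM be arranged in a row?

ANAGRAM has 7 letters with A appearing 3 times.
The number of distinct arrangements is 7!/(3!) = 5040/6 = 840.

840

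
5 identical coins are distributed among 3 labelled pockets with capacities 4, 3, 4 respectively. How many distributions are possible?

Without the upper bounds there are C(7,2) = 21 ways to split 5 among 3 pockets.
Subtract solutions that violate a single cap (substitute x_i' = x_i − (cap_i+1)): x_1 ≥ 5 gives C(2,2) = 1; x_2 ≥ 4 gives C(3,2) = 3; x_3 ≥ 5 gives C(2,2) = 1. Together 5.
No two caps can be exceeded simultaneously, so the pair terms are all 0.
By inclusion–exclusion the count is 21 − 5 + 0 = 16.

16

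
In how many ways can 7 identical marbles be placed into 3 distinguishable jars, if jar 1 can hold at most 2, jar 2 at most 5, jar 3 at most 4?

12

Ignoring the caps, the number of non-negative solutions to x_1+…+x_3 = 7 is C(9,2) = 36.
Subtract solutions that violate a single cap (substitute x_i' = x_i − (cap_i+1)): x_1 ≥ 3 gives C(6,2) = 15; x_2 ≥ 6 gives C(3,2) = 3; x_3 ≥ 5 gives C(4,2) = 6. Together 24.
No two caps can be exceeded simultaneously, so the pair terms are all 0.
By inclusion–exclusion the count is 36 − 24 + 0 = 12.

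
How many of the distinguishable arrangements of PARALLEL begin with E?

420

With the first slot taken by E, it remains to arrange the other 7 letters (PARALLL).
Those 7 letters have A appearing twice and L appearing 3 times, giving (7)!/(3!·2!) = 420.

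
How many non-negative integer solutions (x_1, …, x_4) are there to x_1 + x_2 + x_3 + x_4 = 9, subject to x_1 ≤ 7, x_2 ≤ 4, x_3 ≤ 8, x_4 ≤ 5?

160

Without the upper bounds there are C(12,3) = 220 ways to split 9 among 4 variables.
Subtract solutions that violate a single cap (substitute x_i' = x_i − (cap_i+1)): x_1 ≥ 8 gives C(4,3) = 4; x_2 ≥ 5 gives C(7,3) = 35; x_3 ≥ 9 gives C(3,3) = 1; x_4 ≥ 6 gives C(6,3) = 20. Together 60.
No two caps can be exceeded simultaneously, so the pair terms are all 0.
By inclusion–exclusion the count is 220 − 60 + 0 = 160.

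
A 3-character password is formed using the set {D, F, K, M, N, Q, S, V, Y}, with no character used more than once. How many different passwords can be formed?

504

With no repetition, fill the 3 characters in order: 9 choices, then 8, down to 7.
9 × 8 × 7 = 504.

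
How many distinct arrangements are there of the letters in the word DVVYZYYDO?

Letter multiplicities in DVVYZYYDO: D×2, O×1, V×2, Y×3, Z×1.
The number of distinct arrangements is 9!/(3!·2!·2!) = 362880/24 = 15120.

15120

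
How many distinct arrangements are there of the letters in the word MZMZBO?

180

MZMZBO has 6 letters with M appearing twice and Z appearing twice.
So there are 6! / (2!·2!) = 180 distinguishable arrangements.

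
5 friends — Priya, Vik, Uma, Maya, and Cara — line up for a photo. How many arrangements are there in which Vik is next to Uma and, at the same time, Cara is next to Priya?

24

Treat {Vik,Uma} as one block (2 orders) and {Cara,Priya} as another (2 orders).
That leaves 3 units to arrange: 2 × 2 × 3! = 4 × 6 = 24.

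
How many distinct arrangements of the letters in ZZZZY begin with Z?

4

With the first slot taken by Z, it remains to arrange the other 4 letters (ZZZY).
Those 4 letters have Z appearing 3 times, giving (4)!/(3!) = 4.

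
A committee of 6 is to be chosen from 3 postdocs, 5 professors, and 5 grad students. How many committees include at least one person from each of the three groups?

1450

Unrestricted: C(13,6) = 1716 ways to pick any 6 of the 13.
Selections missing a whole group: no postdocs → C(10,6) = 210; no professors → C(8,6) = 28; no grad students → C(8,6) = 28.
Add back selections omitting two groups (i.e. drawn from a single group): C(3,6) + C(5,6) + C(5,6) = 0.
By inclusion–exclusion: 1716 − 266 + 0 = 1450.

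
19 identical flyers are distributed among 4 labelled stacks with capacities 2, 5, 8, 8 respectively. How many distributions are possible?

Ignoring the caps, the number of non-negative solutions to x_1+…+x_4 = 19 is C(22,3) = 1540.
Subtract solutions that violate a single cap (substitute x_i' = x_i − (cap_i+1)): x_1 ≥ 3 gives C(19,3) = 969; x_2 ≥ 6 gives C(16,3) = 560; x_3 ≥ 9 gives C(13,3) = 286; x_4 ≥ 9 gives C(13,3) = 286. Together 2101.
Add back pairs where two caps are both exceeded: 286 + 120 + 120 + 35 + 35 + 4 = 600.
Subtract triples: 4 + 4 + 0 + 0 = 8.
By inclusion–exclusion the count is 1540 − 2101 + 600 − 8 = 31.

31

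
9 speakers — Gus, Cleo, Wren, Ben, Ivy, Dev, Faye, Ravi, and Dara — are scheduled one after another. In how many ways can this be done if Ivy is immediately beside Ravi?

Place the 7 others and the Ivy-Ravi pair as 8 objects in a line; the pair has 2 internal arrangements.
That gives 2 × 8! = 2 × 40320 = 80640.

80640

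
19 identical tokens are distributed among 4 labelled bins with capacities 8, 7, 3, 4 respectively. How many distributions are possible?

20

Ignoring the caps, the number of non-negative solutions to x_1+…+x_4 = 19 is C(22,3) = 1540.
Subtract solutions that violate a single cap (substitute x_i' = x_i − (cap_i+1)): x_1 ≥ 9 gives C(13,3) = 286; x_2 ≥ 8 gives C(14,3) = 364; x_3 ≥ 4 gives C(18,3) = 816; x_4 ≥ 5 gives C(17,3) = 680. Together 2146.
Add back pairs where two caps are both exceeded: 10 + 84 + 56 + 120 + 84 + 286 = 640.
Subtract triples: 0 + 0 + 4 + 10 = 14.
By inclusion–exclusion the count is 1540 − 2146 + 640 − 14 = 20.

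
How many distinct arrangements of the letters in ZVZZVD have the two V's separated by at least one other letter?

40

Total arrangements of ZVZZVD: 6!/(3!·2!) = 60.
If the two V's are adjacent, glue them into one block, leaving 5 items to arrange: (5)!/(3!) = 20 ways.
Subtracting, 60 − 20 = 40 arrangements keep the V's apart.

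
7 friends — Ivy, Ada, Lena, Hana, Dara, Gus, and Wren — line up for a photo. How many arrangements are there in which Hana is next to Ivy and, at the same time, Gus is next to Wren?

480

Treat {Hana,Ivy} as one block (2 orders) and {Gus,Wren} as another (2 orders).
That leaves 5 units to arrange: 2 × 2 × 5! = 4 × 120 = 480.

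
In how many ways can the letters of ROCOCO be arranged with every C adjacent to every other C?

Treat the 2 copies of C as a single block. The multiset to arrange is then {CC, O, O, O, R}, 5 items in all.
That gives (5)!/(3!) = 20 arrangements.

20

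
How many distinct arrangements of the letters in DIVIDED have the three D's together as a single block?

Treat the 3 copies of D as a single block. The multiset to arrange is then {DDD, E, I, I, V}, 5 items in all.
That gives (5)!/(2!) = 60 arrangements.

60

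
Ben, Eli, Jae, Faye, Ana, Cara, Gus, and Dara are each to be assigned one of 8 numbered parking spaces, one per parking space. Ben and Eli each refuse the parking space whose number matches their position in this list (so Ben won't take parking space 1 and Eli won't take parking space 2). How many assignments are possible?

30960

Let Aᵢ (for i ∈ {1, 2}) be the placements that put person i in their forbidden parking space. Any j of these fix j positions, leaving (8−j)! ways to fill the rest, and there are C(2,j) ways to pick which j.
By inclusion–exclusion, the number of valid placements is Σ_{j=0}^{2} (−1)^j C(2,j)·(8−j)!.
Computing: 40320 − 10080 + 720 = 30960.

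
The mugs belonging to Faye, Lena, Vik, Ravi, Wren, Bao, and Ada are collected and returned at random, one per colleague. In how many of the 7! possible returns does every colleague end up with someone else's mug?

Let Aᵢ be the assignments in which colleague i gets their own mug. We want the size of the complement of A₁∪…∪A_7.
By inclusion–exclusion this is Σ_{j=0}^{7} (−1)^j C(7,j)·(7−j)!.
Computing: 5040 − 5040 + 2520 − 840 + 210 − 42 + 7 − 1 = 1854.

1854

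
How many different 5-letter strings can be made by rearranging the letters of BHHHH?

BHHHH has 5 letters with H appearing 4 times.
So there are 5! / (4!) = 5 distinguishable arrangements.

5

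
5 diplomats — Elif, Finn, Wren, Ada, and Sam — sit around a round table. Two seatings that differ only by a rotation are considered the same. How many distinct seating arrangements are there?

Seat Elif anywhere (absorbing the rotational symmetry), then permute the other 4: (4)! = 24.

24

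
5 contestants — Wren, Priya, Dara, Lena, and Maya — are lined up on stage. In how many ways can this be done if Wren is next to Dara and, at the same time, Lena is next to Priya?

24

Treat {Wren,Dara} as one block (2 orders) and {Lena,Priya} as another (2 orders).
That leaves 3 units to arrange: 2 × 2 × 3! = 4 × 6 = 24.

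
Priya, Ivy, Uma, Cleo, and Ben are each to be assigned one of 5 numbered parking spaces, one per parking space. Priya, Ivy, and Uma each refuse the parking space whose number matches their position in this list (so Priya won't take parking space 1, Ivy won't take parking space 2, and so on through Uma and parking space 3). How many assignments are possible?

64

Let Aᵢ (for i ∈ {1, 2, 3}) be the placements that put person i in their forbidden parking space. Any j of these fix j positions, leaving (5−j)! ways to fill the rest, and there are C(3,j) ways to pick which j.
By inclusion–exclusion, the number of valid placements is Σ_{j=0}^{3} (−1)^j C(3,j)·(5−j)!.
Computing: 120 − 72 + 18 − 2 = 64.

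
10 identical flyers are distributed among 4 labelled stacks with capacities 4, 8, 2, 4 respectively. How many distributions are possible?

Ignoring the caps, the number of non-negative solutions to x_1+…+x_4 = 10 is C(13,3) = 286.
Subtract solutions that violate a single cap (substitute x_i' = x_i − (cap_i+1)): x_1 ≥ 5 gives C(8,3) = 56; x_2 ≥ 9 gives C(4,3) = 4; x_3 ≥ 3 gives C(10,3) = 120; x_4 ≥ 5 gives C(8,3) = 56. Together 236.
Add back pairs where two caps are both exceeded: 0 + 10 + 1 + 0 + 0 + 10 = 21.
By inclusion–exclusion the count is 286 − 236 + 21 = 71.

71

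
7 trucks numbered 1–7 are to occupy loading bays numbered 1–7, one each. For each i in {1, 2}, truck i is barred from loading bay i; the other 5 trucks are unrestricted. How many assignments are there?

3720

Let Aᵢ (for i ∈ {1, 2}) be the placements that put truck i in its forbidden loading bay. Any j of these fix j positions, leaving (7−j)! ways to fill the rest, and there are C(2,j) ways to pick which j.
By inclusion–exclusion, the number of valid placements is Σ_{j=0}^{2} (−1)^j C(2,j)·(7−j)!.
Computing: 5040 − 1440 + 120 = 3720.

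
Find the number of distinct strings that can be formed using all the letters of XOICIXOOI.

5040

Letter multiplicities in XOICIXOOI: C×1, I×3, O×3, X×2.
The number of distinct arrangements is 9!/(3!·3!·2!) = 362880/72 = 5040.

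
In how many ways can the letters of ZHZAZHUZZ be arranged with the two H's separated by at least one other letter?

1176

Total arrangements of ZHZAZHUZZ: 9!/(5!·2!) = 1512.
If the two H's are adjacent, glue them into one block, leaving 8 items to arrange: (8)!/(5!) = 336 ways.
Hence 1512 − 336 = 1176.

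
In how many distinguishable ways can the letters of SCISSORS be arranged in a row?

1680

SCISSORS has 8 letters with S appearing 4 times.
So there are 8! / (4!) = 1680 distinguishable arrangements.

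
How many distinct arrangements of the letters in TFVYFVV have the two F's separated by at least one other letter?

Total arrangements of TFVYFVV: 7!/(3!·2!) = 420.
Arrangements with the F's together: treat FF as one letter, giving (6)!/(3!) = 120.
Hence 420 − 120 = 300.

300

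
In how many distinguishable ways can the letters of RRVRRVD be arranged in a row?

105

RRVRRVD has 7 letters with R appearing 4 times and V appearing twice.
Dividing 7! = 5040 by 4!·2! = 48 for the repeated letters gives 105.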